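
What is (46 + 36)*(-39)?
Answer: -3198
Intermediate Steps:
(46 + 36)*(-39) = 82*(-39) = -3198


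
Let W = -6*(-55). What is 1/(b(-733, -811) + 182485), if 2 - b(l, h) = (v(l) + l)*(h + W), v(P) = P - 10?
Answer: -1/527469 ≈ -1.8958e-6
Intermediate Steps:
W = 330
v(P) = -10 + P
b(l, h) = 2 - (-10 + 2*l)*(330 + h) (b(l, h) = 2 - ((-10 + l) + l)*(h + 330) = 2 - (-10 + 2*l)*(330 + h))
1/(b(-733, -811) + 182485) = 1/((3302 - 660*(-733) - 1*(-811)*(-733) - 1*(-811)*(-10 - 733)) + 182485) = 1/((3302 + 483780 - 594463 - 1*(-811)*(-743)) + 182485) = 1/((3302 + 483780 - 594463 - 602573) + 182485) = 1/(-709954 + 182485) = 1/(-527469) = -1/527469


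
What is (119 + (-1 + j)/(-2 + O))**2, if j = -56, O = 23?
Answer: 662596/49 ≈ 13522.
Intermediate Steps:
(119 + (-1 + j)/(-2 + O))**2 = (119 + (-1 - 56)/(-2 + 23))**2 = (119 - 57/21)**2 = (119 - 57*1/21)**2 = (119 - 19/7)**2 = (814/7)**2 = 662596/49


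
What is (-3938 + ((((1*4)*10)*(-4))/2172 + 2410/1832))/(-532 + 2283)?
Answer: -1958096269/870926388 ≈ -2.2483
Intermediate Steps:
(-3938 + ((((1*4)*10)*(-4))/2172 + 2410/1832))/(-532 + 2283) = (-3938 + (((4*10)*(-4))*(1/2172) + 2410*(1/1832)))/1751 = (-3938 + ((40*(-4))*(1/2172) + 1205/916))*(1/1751) = (-3938 + (-160*1/2172 + 1205/916))*(1/1751) = (-3938 + (-40/543 + 1205/916))*(1/1751) = (-3938 + 617675/497388)*(1/1751) = -1958096269/497388*1/1751 = -1958096269/870926388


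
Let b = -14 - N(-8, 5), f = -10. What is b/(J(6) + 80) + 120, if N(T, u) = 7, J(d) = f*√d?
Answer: 17358/145 - 21*√6/580 ≈ 119.62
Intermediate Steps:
J(d) = -10*√d
b = -21 (b = -14 - 1*7 = -14 - 7 = -21)
b/(J(6) + 80) + 120 = -21/(-10*√6 + 80) + 120 = -21/(80 - 10*√6) + 120 = 120 - 21/(80 - 10*√6)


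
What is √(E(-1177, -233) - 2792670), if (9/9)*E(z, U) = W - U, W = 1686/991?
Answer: I*√2742397650571/991 ≈ 1671.1*I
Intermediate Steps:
W = 1686/991 (W = 1686*(1/991) = 1686/991 ≈ 1.7013)
E(z, U) = 1686/991 - U
√(E(-1177, -233) - 2792670) = √((1686/991 - 1*(-233)) - 2792670) = √((1686/991 + 233) - 2792670) = √(232589/991 - 2792670) = √(-2767303381/991) = I*√2742397650571/991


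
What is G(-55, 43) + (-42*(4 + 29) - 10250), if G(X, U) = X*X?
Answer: -8611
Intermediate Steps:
G(X, U) = X**2
G(-55, 43) + (-42*(4 + 29) - 10250) = (-55)**2 + (-42*(4 + 29) - 10250) = 3025 + (-42*33 - 10250) = 3025 + (-1386 - 10250) = 3025 - 11636 = -8611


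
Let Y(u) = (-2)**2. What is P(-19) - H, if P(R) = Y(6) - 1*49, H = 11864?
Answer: -11909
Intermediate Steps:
Y(u) = 4
P(R) = -45 (P(R) = 4 - 1*49 = 4 - 49 = -45)
P(-19) - H = -45 - 1*11864 = -45 - 11864 = -11909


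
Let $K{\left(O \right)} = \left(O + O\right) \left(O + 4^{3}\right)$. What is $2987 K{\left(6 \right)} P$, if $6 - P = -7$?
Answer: $32618040$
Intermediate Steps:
$K{\left(O \right)} = 2 O \left(64 + O\right)$ ($K{\left(O \right)} = 2 O \left(O + 64\right) = 2 O \left(64 + O\right)$)
$P = 13$ ($P = 6 - -7 = 6 + 7 = 13$)
$2987 K{\left(6 \right)} P = 2987 \cdot 2 \cdot 6 \left(64 + 6\right) 13 = 2987 \cdot 2 \cdot 6 \cdot 70 \cdot 13 = 2987 \cdot 840 \cdot 13 = 2987 \cdot 10920 = 32618040$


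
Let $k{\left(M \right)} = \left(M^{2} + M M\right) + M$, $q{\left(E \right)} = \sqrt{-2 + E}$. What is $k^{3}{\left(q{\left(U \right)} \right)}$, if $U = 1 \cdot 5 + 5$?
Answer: $4480 + 1552 \sqrt{2} \approx 6674.9$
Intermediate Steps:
$U = 10$ ($U = 5 + 5 = 10$)
$k{\left(M \right)} = M + 2 M^{2}$ ($k{\left(M \right)} = \left(M^{2} + M^{2}\right) + M = 2 M^{2} + M = M + 2 M^{2}$)
$k^{3}{\left(q{\left(U \right)} \right)} = \left(\sqrt{-2 + 10} \left(1 + 2 \sqrt{-2 + 10}\right)\right)^{3} = \left(\sqrt{8} \left(1 + 2 \sqrt{8}\right)\right)^{3} = \left(2 \sqrt{2} \left(1 + 2 \cdot 2 \sqrt{2}\right)\right)^{3} = \left(2 \sqrt{2} \left(1 + 4 \sqrt{2}\right)\right)^{3} = 16 \sqrt{2} \left(1 + 4 \sqrt{2}\right)^{3}$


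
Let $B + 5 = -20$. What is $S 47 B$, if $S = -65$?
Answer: $76375$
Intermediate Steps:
$B = -25$ ($B = -5 - 20 = -25$)
$S 47 B = \left(-65\right) 47 \left(-25\right) = \left(-3055\right) \left(-25\right) = 76375$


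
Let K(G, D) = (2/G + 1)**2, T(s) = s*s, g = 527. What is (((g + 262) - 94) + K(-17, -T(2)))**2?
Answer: 40433166400/83521 ≈ 4.8411e+5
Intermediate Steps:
T(s) = s**2
K(G, D) = (1 + 2/G)**2
(((g + 262) - 94) + K(-17, -T(2)))**2 = (((527 + 262) - 94) + (2 - 17)**2/(-17)**2)**2 = ((789 - 94) + (1/289)*(-15)**2)**2 = (695 + (1/289)*225)**2 = (695 + 225/289)**2 = (201080/289)**2 = 40433166400/83521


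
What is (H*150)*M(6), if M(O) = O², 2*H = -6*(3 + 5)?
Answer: -129600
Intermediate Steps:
H = -24 (H = (-6*(3 + 5))/2 = (-6*8)/2 = (½)*(-48) = -24)
(H*150)*M(6) = -24*150*6² = -3600*36 = -129600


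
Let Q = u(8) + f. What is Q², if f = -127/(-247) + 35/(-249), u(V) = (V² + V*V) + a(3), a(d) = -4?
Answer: 58512555422500/3782619009 ≈ 15469.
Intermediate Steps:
u(V) = -4 + 2*V² (u(V) = (V² + V*V) - 4 = (V² + V²) - 4 = 2*V² - 4 = -4 + 2*V²)
f = 22978/61503 (f = -127*(-1/247) + 35*(-1/249) = 127/247 - 35/249 = 22978/61503 ≈ 0.37361)
Q = 7649350/61503 (Q = (-4 + 2*8²) + 22978/61503 = (-4 + 2*64) + 22978/61503 = (-4 + 128) + 22978/61503 = 124 + 22978/61503 = 7649350/61503 ≈ 124.37)
Q² = (7649350/61503)² = 58512555422500/3782619009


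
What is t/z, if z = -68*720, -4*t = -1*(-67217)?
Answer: 67217/195840 ≈ 0.34322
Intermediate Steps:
t = -67217/4 (t = -(-1)*(-67217)/4 = -¼*67217 = -67217/4 ≈ -16804.)
z = -48960
t/z = -67217/4/(-48960) = -67217/4*(-1/48960) = 67217/195840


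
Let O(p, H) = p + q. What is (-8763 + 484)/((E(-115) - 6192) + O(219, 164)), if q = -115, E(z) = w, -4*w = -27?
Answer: 33116/24325 ≈ 1.3614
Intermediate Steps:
w = 27/4 (w = -¼*(-27) = 27/4 ≈ 6.7500)
E(z) = 27/4
O(p, H) = -115 + p (O(p, H) = p - 115 = -115 + p)
(-8763 + 484)/((E(-115) - 6192) + O(219, 164)) = (-8763 + 484)/((27/4 - 6192) + (-115 + 219)) = -8279/(-24741/4 + 104) = -8279/(-24325/4) = -8279*(-4/24325) = 33116/24325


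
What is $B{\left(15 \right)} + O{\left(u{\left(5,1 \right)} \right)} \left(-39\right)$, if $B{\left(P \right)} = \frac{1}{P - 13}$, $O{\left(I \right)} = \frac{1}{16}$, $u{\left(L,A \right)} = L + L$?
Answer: $- \frac{31}{16} \approx -1.9375$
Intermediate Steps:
$u{\left(L,A \right)} = 2 L$
$O{\left(I \right)} = \frac{1}{16}$
$B{\left(P \right)} = \frac{1}{-13 + P}$
$B{\left(15 \right)} + O{\left(u{\left(5,1 \right)} \right)} \left(-39\right) = \frac{1}{-13 + 15} + \frac{1}{16} \left(-39\right) = \frac{1}{2} - \frac{39}{16} = - \frac{31}{16}$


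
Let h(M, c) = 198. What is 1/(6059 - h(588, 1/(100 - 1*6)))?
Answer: 1/5861 ≈ 0.00017062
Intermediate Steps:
1/(6059 - h(588, 1/(100 - 1*6))) = 1/(6059 - 1*198) = 1/(6059 - 198) = 1/5861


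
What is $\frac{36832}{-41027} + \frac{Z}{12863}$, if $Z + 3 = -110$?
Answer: $- \frac{478406067}{527730301} \approx -0.90654$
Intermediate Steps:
$Z = -113$ ($Z = -3 - 110 = -113$)
$\frac{36832}{-41027} + \frac{Z}{12863} = \frac{36832}{-41027} - \frac{113}{12863} = 36832 \left(- \frac{1}{41027}\right) - \frac{113}{12863} = - \frac{36832}{41027} - \frac{113}{12863} = - \frac{478406067}{527730301}$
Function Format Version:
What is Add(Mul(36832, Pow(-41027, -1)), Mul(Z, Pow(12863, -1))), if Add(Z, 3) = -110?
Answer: Rational(-478406067, 527730301) ≈ -0.90654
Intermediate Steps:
Z = -113 (Z = Add(-3, -110) = -113)
Add(Mul(36832, Pow(-41027, -1)), Mul(Z, Pow(12863, -1))) = Add(Mul(36832, Pow(-41027, -1)), Mul(-113, Pow(12863, -1))) = Add(Mul(36832, Rational(-1, 41027)), Mul(-113, Rational(1, 12863))) = Add(Rational(-36832, 41027), Rational(-113, 12863)) = Rational(-478406067, 527730301)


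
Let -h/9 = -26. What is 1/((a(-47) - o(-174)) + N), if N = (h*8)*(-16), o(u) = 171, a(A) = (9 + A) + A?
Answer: -1/30208 ≈ -3.3104e-5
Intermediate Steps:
h = 234 (h = -9*(-26) = 234)
a(A) = 9 + 2*A
N = -29952 (N = (234*8)*(-16) = 1872*(-16) = -29952)
1/((a(-47) - o(-174)) + N) = 1/(((9 + 2*(-47)) - 1*171) - 29952) = 1/(((9 - 94) - 171) - 29952) = 1/((-85 - 171) - 29952) = 1/(-256 - 29952) = 1/(-30208) = -1/30208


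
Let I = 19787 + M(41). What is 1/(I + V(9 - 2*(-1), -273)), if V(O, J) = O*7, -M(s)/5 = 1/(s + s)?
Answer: 82/1628843 ≈ 5.0342e-5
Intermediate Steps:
M(s) = -5/(2*s) (M(s) = -5/(s + s) = -5*1/(2*s) = -5/(2*s))
V(O, J) = 7*O
I = 1622529/82 (I = 19787 - 5/2/41 = 19787 - 5/2*1/41 = 19787 - 5/82 = 1622529/82 ≈ 19787.)
1/(I + V(9 - 2*(-1), -273)) = 1/(1622529/82 + 7*(9 - 2*(-1))) = 1/(1622529/82 + 7*(9 + 2)) = 1/(1622529/82 + 7*11) = 1/(1622529/82 + 77) = 1/(1628843/82) = 82/1628843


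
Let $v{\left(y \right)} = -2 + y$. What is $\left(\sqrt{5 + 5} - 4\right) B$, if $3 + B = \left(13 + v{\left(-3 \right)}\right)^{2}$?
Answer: $-244 + 61 \sqrt{10} \approx -51.101$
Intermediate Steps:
$B = 61$ ($B = -3 + \left(13 - 5\right)^{2} = -3 + 8^{2} = -3 + 64 = 61$)
$\left(\sqrt{5 + 5} - 4\right) B = \left(\sqrt{5 + 5} - 4\right) 61 = \left(\sqrt{10} - 4\right) 61 = \left(-4 + \sqrt{10}\right) 61 = -244 + 61 \sqrt{10}$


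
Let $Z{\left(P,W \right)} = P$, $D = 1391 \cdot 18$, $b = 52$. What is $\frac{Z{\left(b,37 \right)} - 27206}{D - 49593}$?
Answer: $\frac{27154}{24555} \approx 1.1058$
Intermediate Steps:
$D = 25038$
$\frac{Z{\left(b,37 \right)} - 27206}{D - 49593} = \frac{52 - 27206}{25038 - 49593} = - \frac{27154}{-24555} = \left(-27154\right) \left(- \frac{1}{24555}\right) = \frac{27154}{24555}$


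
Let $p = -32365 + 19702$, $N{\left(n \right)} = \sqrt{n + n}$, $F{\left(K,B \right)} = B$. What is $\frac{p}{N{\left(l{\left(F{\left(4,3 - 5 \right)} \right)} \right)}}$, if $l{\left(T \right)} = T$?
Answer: $\frac{12663 i}{2} \approx 6331.5 i$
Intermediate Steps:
$N{\left(n \right)} = \sqrt{2} \sqrt{n}$ ($N{\left(n \right)} = \sqrt{2 n} = \sqrt{2} \sqrt{n}$)
$p = -12663$
$\frac{p}{N{\left(l{\left(F{\left(4,3 - 5 \right)} \right)} \right)}} = - \frac{12663}{\sqrt{2} \sqrt{3 - 5}} = - \frac{12663}{\sqrt{2} \sqrt{-2}} = - \frac{12663}{\sqrt{2} i \sqrt{2}} = - \frac{12663}{2 i} = - 12663 \left(- \frac{i}{2}\right) = \frac{12663 i}{2}$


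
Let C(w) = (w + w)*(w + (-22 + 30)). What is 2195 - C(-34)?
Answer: 427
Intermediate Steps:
C(w) = 2*w*(8 + w) (C(w) = (2*w)*(w + 8) = (2*w)*(8 + w) = 2*w*(8 + w))
2195 - C(-34) = 2195 - 2*(-34)*(8 - 34) = 2195 - 2*(-34)*(-26) = 2195 - 1*1768 = 2195 - 1768 = 427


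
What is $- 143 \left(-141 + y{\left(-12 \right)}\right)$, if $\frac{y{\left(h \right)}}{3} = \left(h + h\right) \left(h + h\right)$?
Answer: $-226941$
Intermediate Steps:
$y{\left(h \right)} = 12 h^{2}$ ($y{\left(h \right)} = 3 \left(h + h\right) \left(h + h\right) = 3 \cdot 2 h 2 h = 3 \cdot 4 h^{2} = 12 h^{2}$)
$- 143 \left(-141 + y{\left(-12 \right)}\right) = - 143 \left(-141 + 12 \left(-12\right)^{2}\right) = - 143 \left(-141 + 12 \cdot 144\right) = - 143 \left(-141 + 1728\right) = \left(-143\right) 1587 = -226941$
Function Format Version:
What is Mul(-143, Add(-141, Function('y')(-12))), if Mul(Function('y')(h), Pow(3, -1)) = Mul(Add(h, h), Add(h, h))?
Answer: -226941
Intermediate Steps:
Function('y')(h) = Mul(12, Pow(h, 2)) (Function('y')(h) = Mul(3, Mul(Add(h, h), Add(h, h))) = Mul(3, Mul(Mul(2, h), Mul(2, h))) = Mul(3, Mul(4, Pow(h, 2))) = Mul(12, Pow(h, 2)))
Mul(-143, Add(-141, Function('y')(-12))) = Mul(-143, Add(-141, Mul(12, Pow(-12, 2)))) = Mul(-143, Add(-141, Mul(12, 144))) = Mul(-143, Add(-141, 1728)) = Mul(-143, 1587) = -226941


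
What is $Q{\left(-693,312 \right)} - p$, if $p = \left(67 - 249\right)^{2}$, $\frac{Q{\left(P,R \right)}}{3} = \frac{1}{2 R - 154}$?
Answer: $- \frac{15568277}{470} \approx -33124.0$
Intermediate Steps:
$Q{\left(P,R \right)} = \frac{3}{-154 + 2 R}$ ($Q{\left(P,R \right)} = \frac{3}{2 R - 154} = \frac{3}{-154 + 2 R}$)
$p = 33124$ ($p = \left(-182\right)^{2} = 33124$)
$Q{\left(-693,312 \right)} - p = \frac{3}{2 \left(-77 + 312\right)} - 33124 = \frac{3}{2 \cdot 235} - 33124 = \frac{3}{2} \cdot \frac{1}{235} - 33124 = \frac{3}{470} - 33124 = - \frac{15568277}{470}$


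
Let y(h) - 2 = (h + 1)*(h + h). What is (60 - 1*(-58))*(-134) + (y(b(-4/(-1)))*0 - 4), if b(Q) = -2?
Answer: -15816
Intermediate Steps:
y(h) = 2 + 2*h*(1 + h) (y(h) = 2 + (h + 1)*(h + h) = 2 + (1 + h)*(2*h) = 2 + 2*h*(1 + h))
(60 - 1*(-58))*(-134) + (y(b(-4/(-1)))*0 - 4) = (60 - 1*(-58))*(-134) + ((2 + 2*(-2) + 2*(-2)²)*0 - 4) = (60 + 58)*(-134) + ((2 - 4 + 2*4)*0 - 4) = 118*(-134) + ((2 - 4 + 8)*0 - 4) = -15812 + (6*0 - 4) = -15812 + (0 - 4) = -15812 - 4 = -15816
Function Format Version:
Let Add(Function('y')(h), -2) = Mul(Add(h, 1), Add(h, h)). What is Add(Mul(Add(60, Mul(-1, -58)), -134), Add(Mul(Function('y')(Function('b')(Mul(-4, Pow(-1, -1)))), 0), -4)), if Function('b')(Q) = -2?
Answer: -15816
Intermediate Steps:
Function('y')(h) = Add(2, Mul(2, h, Add(1, h))) (Function('y')(h) = Add(2, Mul(Add(h, 1), Add(h, h))) = Add(2, Mul(Add(1, h), Mul(2, h))) = Add(2, Mul(2, h, Add(1, h))))
Add(Mul(Add(60, Mul(-1, -58)), -134), Add(Mul(Function('y')(Function('b')(Mul(-4, Pow(-1, -1)))), 0), -4)) = Add(Mul(Add(60, Mul(-1, -58)), -134), Add(Mul(Add(2, Mul(2, -2), Mul(2, Pow(-2, 2))), 0), -4)) = Add(Mul(Add(60, 58), -134), Add(Mul(Add(2, -4, Mul(2, 4)), 0), -4)) = Add(Mul(118, -134), Add(Mul(Add(2, -4, 8), 0), -4)) = Add(-15812, Add(Mul(6, 0), -4)) = Add(-15812, Add(0, -4)) = Add(-15812, -4) = -15816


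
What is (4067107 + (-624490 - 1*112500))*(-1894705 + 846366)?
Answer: -3491091525663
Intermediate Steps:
(4067107 + (-624490 - 1*112500))*(-1894705 + 846366) = (4067107 + (-624490 - 112500))*(-1048339) = (4067107 - 736990)*(-1048339) = 3330117*(-1048339) = -3491091525663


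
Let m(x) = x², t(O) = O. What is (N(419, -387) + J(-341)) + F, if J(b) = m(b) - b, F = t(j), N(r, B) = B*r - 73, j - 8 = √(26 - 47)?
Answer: -45596 + I*√21 ≈ -45596.0 + 4.5826*I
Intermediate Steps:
j = 8 + I*√21 (j = 8 + √(26 - 47) = 8 + √(-21) = 8 + I*√21 ≈ 8.0 + 4.5826*I)
N(r, B) = -73 + B*r
F = 8 + I*√21 ≈ 8.0 + 4.5826*I
J(b) = b² - b
(N(419, -387) + J(-341)) + F = ((-73 - 387*419) - 341*(-1 - 341)) + (8 + I*√21) = ((-73 - 162153) - 341*(-342)) + (8 + I*√21) = (-162226 + 116622) + (8 + I*√21) = -45604 + (8 + I*√21) = -45596 + I*√21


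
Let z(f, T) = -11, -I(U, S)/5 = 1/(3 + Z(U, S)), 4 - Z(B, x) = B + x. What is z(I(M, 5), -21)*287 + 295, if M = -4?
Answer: -2862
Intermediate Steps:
Z(B, x) = 4 - B - x (Z(B, x) = 4 - (B + x) = 4 + (-B - x) = 4 - B - x)
I(U, S) = -5/(7 - S - U) (I(U, S) = -5/(3 + (4 - U - S)) = -5/(3 + (4 - S - U)) = -5/(7 - S - U))
z(I(M, 5), -21)*287 + 295 = -11*287 + 295 = -3157 + 295 = -2862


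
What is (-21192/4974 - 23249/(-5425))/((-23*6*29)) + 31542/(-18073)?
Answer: -18313039994443/10493005780950 ≈ -1.7453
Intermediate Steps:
(-21192/4974 - 23249/(-5425))/((-23*6*29)) + 31542/(-18073) = (-21192*1/4974 - 23249*(-1/5425))/((-138*29)) + 31542*(-1/18073) = (-3532/829 + 23249/5425)/(-4002) - 31542/18073 = (112321/4497325)*(-1/4002) - 31542/18073 = -112321/17998294650 - 31542/18073 = -18313039994443/10493005780950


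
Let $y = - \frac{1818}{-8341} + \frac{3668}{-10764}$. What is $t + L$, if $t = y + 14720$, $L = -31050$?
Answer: $- \frac{366539910689}{22445631} \approx -16330.0$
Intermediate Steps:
$y = - \frac{2756459}{22445631}$ ($y = \left(-1818\right) \left(- \frac{1}{8341}\right) + 3668 \left(- \frac{1}{10764}\right) = \frac{1818}{8341} - \frac{917}{2691} = - \frac{2756459}{22445631} \approx -0.12281$)
$t = \frac{330396931861}{22445631}$ ($t = - \frac{2756459}{22445631} + 14720 = \frac{330396931861}{22445631} \approx 14720.0$)
$t + L = \frac{330396931861}{22445631} - 31050 = - \frac{366539910689}{22445631}$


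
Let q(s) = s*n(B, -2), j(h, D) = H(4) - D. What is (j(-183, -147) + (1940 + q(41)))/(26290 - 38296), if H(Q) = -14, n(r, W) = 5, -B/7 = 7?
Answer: -1139/6003 ≈ -0.18974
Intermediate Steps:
B = -49 (B = -7*7 = -49)
j(h, D) = -14 - D
q(s) = 5*s (q(s) = s*5 = 5*s)
(j(-183, -147) + (1940 + q(41)))/(26290 - 38296) = ((-14 - 1*(-147)) + (1940 + 5*41))/(26290 - 38296) = ((-14 + 147) + (1940 + 205))/(-12006) = (133 + 2145)*(-1/12006) = 2278*(-1/12006) = -1139/6003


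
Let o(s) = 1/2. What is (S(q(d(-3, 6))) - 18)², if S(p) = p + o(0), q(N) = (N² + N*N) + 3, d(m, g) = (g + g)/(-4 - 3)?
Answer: 714025/9604 ≈ 74.347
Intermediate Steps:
d(m, g) = -2*g/7 (d(m, g) = (2*g)/(-7) = (2*g)*(-⅐) = -2*g/7)
o(s) = ½
q(N) = 3 + 2*N² (q(N) = (N² + N²) + 3 = 2*N² + 3 = 3 + 2*N²)
S(p) = ½ + p (S(p) = p + ½ = ½ + p)
(S(q(d(-3, 6))) - 18)² = ((½ + (3 + 2*(-2/7*6)²)) - 18)² = ((½ + (3 + 2*(-12/7)²)) - 18)² = ((½ + (3 + 2*(144/49))) - 18)² = ((½ + (3 + 288/49)) - 18)² = ((½ + 435/49) - 18)² = (919/98 - 18)² = (-845/98)² = 714025/9604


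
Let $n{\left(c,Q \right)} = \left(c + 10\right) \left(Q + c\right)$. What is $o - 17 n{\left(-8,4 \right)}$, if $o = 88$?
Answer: $224$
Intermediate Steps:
$n{\left(c,Q \right)} = \left(10 + c\right) \left(Q + c\right)$
$o - 17 n{\left(-8,4 \right)} = 88 - 17 \left(\left(-8\right)^{2} + 10 \cdot 4 + 10 \left(-8\right) + 4 \left(-8\right)\right) = 88 - 17 \left(64 + 40 - 80 - 32\right) = 88 - -136 = 88 + 136 = 224$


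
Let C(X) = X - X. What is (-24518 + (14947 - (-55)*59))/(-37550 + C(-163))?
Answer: 3163/18775 ≈ 0.16847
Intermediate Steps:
C(X) = 0
(-24518 + (14947 - (-55)*59))/(-37550 + C(-163)) = (-24518 + (14947 - (-55)*59))/(-37550 + 0) = (-24518 + (14947 - 1*(-3245)))/(-37550) = (-24518 + (14947 + 3245))*(-1/37550) = (-24518 + 18192)*(-1/37550) = -6326*(-1/37550) = 3163/18775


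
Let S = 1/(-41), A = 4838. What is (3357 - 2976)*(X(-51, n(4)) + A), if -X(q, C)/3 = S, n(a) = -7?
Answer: 75575541/41 ≈ 1.8433e+6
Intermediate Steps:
S = -1/41 ≈ -0.024390
X(q, C) = 3/41 (X(q, C) = -3*(-1/41) = 3/41)
(3357 - 2976)*(X(-51, n(4)) + A) = (3357 - 2976)*(3/41 + 4838) = 381*(198361/41) = 75575541/41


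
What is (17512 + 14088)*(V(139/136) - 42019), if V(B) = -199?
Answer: -1334088800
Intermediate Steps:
(17512 + 14088)*(V(139/136) - 42019) = (17512 + 14088)*(-199 - 42019) = 31600*(-42218) = -1334088800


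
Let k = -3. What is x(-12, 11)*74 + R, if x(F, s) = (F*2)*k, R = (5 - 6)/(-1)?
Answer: 5329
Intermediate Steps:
R = 1 (R = -1*(-1) = 1)
x(F, s) = -6*F (x(F, s) = (F*2)*(-3) = (2*F)*(-3) = -6*F)
x(-12, 11)*74 + R = -6*(-12)*74 + 1 = 72*74 + 1 = 5328 + 1 = 5329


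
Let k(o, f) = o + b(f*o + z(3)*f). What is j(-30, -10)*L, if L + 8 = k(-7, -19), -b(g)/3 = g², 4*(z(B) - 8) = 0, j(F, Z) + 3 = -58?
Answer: 66978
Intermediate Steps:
j(F, Z) = -61 (j(F, Z) = -3 - 58 = -61)
z(B) = 8 (z(B) = 8 + (¼)*0 = 8 + 0 = 8)
b(g) = -3*g²
k(o, f) = o - 3*(8*f + f*o)² (k(o, f) = o - 3*(f*o + 8*f)² = o - 3*(8*f + f*o)²)
L = -1098 (L = -8 + (-7 - 3*(-19)²*(8 - 7)²) = -8 + (-7 - 3*361*1²) = -8 + (-7 - 3*361*1) = -8 + (-7 - 1083) = -8 - 1090 = -1098)
j(-30, -10)*L = -61*(-1098) = 66978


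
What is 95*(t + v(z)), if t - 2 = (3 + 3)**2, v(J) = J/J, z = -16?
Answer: 3705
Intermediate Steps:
v(J) = 1
t = 38 (t = 2 + (3 + 3)**2 = 2 + 6**2 = 2 + 36 = 38)
95*(t + v(z)) = 95*(38 + 1) = 95*39 = 3705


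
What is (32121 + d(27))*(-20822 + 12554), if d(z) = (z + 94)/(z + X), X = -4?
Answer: -6109258272/23 ≈ -2.6562e+8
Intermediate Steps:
d(z) = (94 + z)/(-4 + z) (d(z) = (z + 94)/(z - 4) = (94 + z)/(-4 + z))
(32121 + d(27))*(-20822 + 12554) = (32121 + (94 + 27)/(-4 + 27))*(-20822 + 12554) = (32121 + 121/23)*(-8268) = (738904/23)*(-8268) = -6109258272/23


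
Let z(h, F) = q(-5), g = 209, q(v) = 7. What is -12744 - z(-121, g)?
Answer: -12751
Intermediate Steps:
z(h, F) = 7
-12744 - z(-121, g) = -12744 - 1*7 = -12744 - 7 = -12751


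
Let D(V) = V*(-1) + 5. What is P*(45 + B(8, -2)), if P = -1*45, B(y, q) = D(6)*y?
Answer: -1665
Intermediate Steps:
D(V) = 5 - V (D(V) = -V + 5 = 5 - V)
B(y, q) = -y (B(y, q) = (5 - 1*6)*y = (5 - 6)*y = -y)
P = -45
P*(45 + B(8, -2)) = -45*(45 - 1*8) = -45*(45 - 8) = -45*37 = -1665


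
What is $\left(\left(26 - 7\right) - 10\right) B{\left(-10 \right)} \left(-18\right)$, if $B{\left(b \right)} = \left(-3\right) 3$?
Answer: $1458$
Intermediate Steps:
$B{\left(b \right)} = -9$
$\left(\left(26 - 7\right) - 10\right) B{\left(-10 \right)} \left(-18\right) = \left(\left(26 - 7\right) - 10\right) \left(-9\right) \left(-18\right) = \left(19 - 10\right) \left(-9\right) \left(-18\right) = 9 \left(-9\right) \left(-18\right) = \left(-81\right) \left(-18\right) = 1458$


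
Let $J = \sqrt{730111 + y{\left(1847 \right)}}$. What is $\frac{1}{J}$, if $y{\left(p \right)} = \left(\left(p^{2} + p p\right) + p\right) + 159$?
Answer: $\frac{\sqrt{7554935}}{7554935} \approx 0.00036382$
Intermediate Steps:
$y{\left(p \right)} = 159 + p + 2 p^{2}$ ($y{\left(p \right)} = \left(\left(p^{2} + p^{2}\right) + p\right) + 159 = \left(2 p^{2} + p\right) + 159 = \left(p + 2 p^{2}\right) + 159 = 159 + p + 2 p^{2}$)
$J = \sqrt{7554935}$ ($J = \sqrt{730111 + \left(159 + 1847 + 2 \cdot 1847^{2}\right)} = \sqrt{730111 + \left(159 + 1847 + 2 \cdot 3411409\right)} = \sqrt{730111 + \left(159 + 1847 + 6822818\right)} = \sqrt{730111 + 6824824} = \sqrt{7554935} \approx 2748.6$)
$\frac{1}{J} = \frac{1}{\sqrt{7554935}} = \frac{\sqrt{7554935}}{7554935}$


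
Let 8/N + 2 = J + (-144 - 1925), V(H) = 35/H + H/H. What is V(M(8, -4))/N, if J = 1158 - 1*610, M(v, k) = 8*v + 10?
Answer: -166007/592 ≈ -280.42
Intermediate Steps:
M(v, k) = 10 + 8*v
J = 548 (J = 1158 - 610 = 548)
V(H) = 1 + 35/H (V(H) = 35/H + 1 = 1 + 35/H)
N = -8/1523 (N = 8/(-2 + (548 + (-144 - 1925))) = 8/(-2 + (548 - 2069)) = 8/(-2 - 1521) = 8/(-1523) = 8*(-1/1523) = -8/1523 ≈ -0.0052528)
V(M(8, -4))/N = ((35 + (10 + 8*8))/(10 + 8*8))/(-8/1523) = ((35 + (10 + 64))/(10 + 64))*(-1523/8) = ((35 + 74)/74)*(-1523/8) = ((1/74)*109)*(-1523/8) = (109/74)*(-1523/8) = -166007/592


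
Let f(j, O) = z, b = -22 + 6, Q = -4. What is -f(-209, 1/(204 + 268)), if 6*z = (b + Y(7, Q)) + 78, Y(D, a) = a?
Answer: -29/3 ≈ -9.6667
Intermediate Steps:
b = -16
z = 29/3 (z = ((-16 - 4) + 78)/6 = (-20 + 78)/6 = (⅙)*58 = 29/3 ≈ 9.6667)
f(j, O) = 29/3
-f(-209, 1/(204 + 268)) = -1*29/3 = -29/3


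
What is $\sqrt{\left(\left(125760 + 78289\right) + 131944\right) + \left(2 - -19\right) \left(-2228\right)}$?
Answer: $\sqrt{289205} \approx 537.78$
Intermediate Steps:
$\sqrt{\left(\left(125760 + 78289\right) + 131944\right) + \left(2 - -19\right) \left(-2228\right)} = \sqrt{\left(204049 + 131944\right) + \left(2 + 19\right) \left(-2228\right)} = \sqrt{335993 + 21 \left(-2228\right)} = \sqrt{335993 - 46788} = \sqrt{289205}$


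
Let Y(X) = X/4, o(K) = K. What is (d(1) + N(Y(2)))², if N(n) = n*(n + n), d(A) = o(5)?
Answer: 121/4 ≈ 30.250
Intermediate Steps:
d(A) = 5
Y(X) = X/4 (Y(X) = X*(¼) = X/4)
N(n) = 2*n² (N(n) = n*(2*n) = 2*n²)
(d(1) + N(Y(2)))² = (5 + 2*((¼)*2)²)² = (5 + 2*(½)²)² = (5 + 2*(¼))² = (5 + ½)² = (11/2)² = 121/4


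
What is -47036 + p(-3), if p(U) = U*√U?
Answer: -47036 - 3*I*√3 ≈ -47036.0 - 5.1962*I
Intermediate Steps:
p(U) = U^(3/2)
-47036 + p(-3) = -47036 + (-3)^(3/2) = -47036 - 3*I*√3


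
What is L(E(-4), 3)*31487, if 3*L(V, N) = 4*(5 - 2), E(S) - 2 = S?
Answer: 125948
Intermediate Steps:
E(S) = 2 + S
L(V, N) = 4 (L(V, N) = (4*(5 - 2))/3 = (4*3)/3 = (1/3)*12 = 4)
L(E(-4), 3)*31487 = 4*31487 = 125948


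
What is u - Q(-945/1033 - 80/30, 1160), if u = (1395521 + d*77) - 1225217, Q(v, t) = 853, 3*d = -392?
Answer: 478169/3 ≈ 1.5939e+5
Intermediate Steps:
d = -392/3 (d = (⅓)*(-392) = -392/3 ≈ -130.67)
u = 480728/3 (u = (1395521 - 392/3*77) - 1225217 = (1395521 - 30184/3) - 1225217 = 4156379/3 - 1225217 = 480728/3 ≈ 1.6024e+5)
u - Q(-945/1033 - 80/30, 1160) = 480728/3 - 1*853 = 480728/3 - 853 = 478169/3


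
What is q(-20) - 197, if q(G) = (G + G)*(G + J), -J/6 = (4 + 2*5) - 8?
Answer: 2043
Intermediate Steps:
J = -36 (J = -6*((4 + 2*5) - 8) = -6*((4 + 10) - 8) = -6*(14 - 8) = -6*6 = -36)
q(G) = 2*G*(-36 + G) (q(G) = (G + G)*(G - 36) = (2*G)*(-36 + G) = 2*G*(-36 + G))
q(-20) - 197 = 2*(-20)*(-36 - 20) - 197 = 2*(-20)*(-56) - 197 = 2240 - 197 = 2043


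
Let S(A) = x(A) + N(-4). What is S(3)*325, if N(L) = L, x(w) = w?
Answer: -325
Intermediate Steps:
S(A) = -4 + A (S(A) = A - 4 = -4 + A)
S(3)*325 = (-4 + 3)*325 = -1*325 = -325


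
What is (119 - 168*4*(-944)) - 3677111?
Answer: -3042624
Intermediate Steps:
(119 - 168*4*(-944)) - 3677111 = (119 - 672*(-944)) - 3677111 = (119 + 634368) - 3677111 = 634487 - 3677111 = -3042624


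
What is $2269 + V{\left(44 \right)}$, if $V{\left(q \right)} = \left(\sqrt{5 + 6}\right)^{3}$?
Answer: $2269 + 11 \sqrt{11} \approx 2305.5$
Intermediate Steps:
$V{\left(q \right)} = 11 \sqrt{11}$ ($V{\left(q \right)} = \left(\sqrt{11}\right)^{3} = 11 \sqrt{11}$)
$2269 + V{\left(44 \right)} = 2269 + 11 \sqrt{11}$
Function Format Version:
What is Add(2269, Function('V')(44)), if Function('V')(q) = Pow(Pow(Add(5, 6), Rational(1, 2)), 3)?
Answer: Add(2269, Mul(11, Pow(11, Rational(1, 2)))) ≈ 2305.5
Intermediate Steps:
Function('V')(q) = Mul(11, Pow(11, Rational(1, 2))) (Function('V')(q) = Pow(Pow(11, Rational(1, 2)), 3) = Mul(11, Pow(11, Rational(1, 2))))
Add(2269, Function('V')(44)) = Add(2269, Mul(11, Pow(11, Rational(1, 2))))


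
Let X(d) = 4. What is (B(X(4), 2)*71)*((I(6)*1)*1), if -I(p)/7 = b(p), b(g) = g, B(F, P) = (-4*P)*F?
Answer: 95424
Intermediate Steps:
B(F, P) = -4*F*P
I(p) = -7*p
(B(X(4), 2)*71)*((I(6)*1)*1) = (-4*4*2*71)*((-7*6*1)*1) = (-32*71)*(-42*1*1) = -(-95424) = -2272*(-42) = 95424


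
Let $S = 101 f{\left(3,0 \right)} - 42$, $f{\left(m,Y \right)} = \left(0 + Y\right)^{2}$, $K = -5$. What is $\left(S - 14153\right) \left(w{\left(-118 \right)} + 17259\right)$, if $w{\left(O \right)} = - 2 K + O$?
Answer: $-243458445$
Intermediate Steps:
$f{\left(m,Y \right)} = Y^{2}$
$w{\left(O \right)} = 10 + O$ ($w{\left(O \right)} = \left(-2\right) \left(-5\right) + O = 10 + O$)
$S = -42$ ($S = 101 \cdot 0^{2} - 42 = 101 \cdot 0 - 42 = 0 - 42 = -42$)
$\left(S - 14153\right) \left(w{\left(-118 \right)} + 17259\right) = \left(-42 - 14153\right) \left(\left(10 - 118\right) + 17259\right) = - 14195 \left(-108 + 17259\right) = \left(-14195\right) 17151 = -243458445$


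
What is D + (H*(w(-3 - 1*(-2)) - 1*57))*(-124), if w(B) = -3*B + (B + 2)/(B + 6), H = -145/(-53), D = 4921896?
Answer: 261827812/53 ≈ 4.9401e+6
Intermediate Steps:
H = 145/53 (H = -145*(-1/53) = 145/53 ≈ 2.7358)
w(B) = -3*B + (2 + B)/(6 + B)
D + (H*(w(-3 - 1*(-2)) - 1*57))*(-124) = 4921896 + (145*((2 - 17*(-3 - 1*(-2)) - 3*(-3 - 1*(-2))²)/(6 + (-3 - 1*(-2))) - 1*57)/53)*(-124) = 4921896 + (145*((2 - 17*(-3 + 2) - 3*(-3 + 2)²)/(6 + (-3 + 2)) - 57)/53)*(-124) = 4921896 + (145*((2 - 17*(-1) - 3*(-1)²)/(6 - 1) - 57)/53)*(-124) = 4921896 + (145*((2 + 17 - 3*1)/5 - 57)/53)*(-124) = 4921896 + (145*((2 + 17 - 3)/5 - 57)/53)*(-124) = 4921896 + (145*((⅕)*16 - 57)/53)*(-124) = 4921896 + (145*(16/5 - 57)/53)*(-124) = 4921896 + ((145/53)*(-269/5))*(-124) = 4921896 - 7801/53*(-124) = 4921896 + 967324/53 = 261827812/53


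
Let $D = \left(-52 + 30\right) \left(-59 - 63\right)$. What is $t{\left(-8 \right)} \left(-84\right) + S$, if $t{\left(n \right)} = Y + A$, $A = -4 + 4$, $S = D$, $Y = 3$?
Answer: $2432$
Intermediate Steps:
$D = 2684$ ($D = \left(-22\right) \left(-122\right) = 2684$)
$S = 2684$
$A = 0$
$t{\left(n \right)} = 3$ ($t{\left(n \right)} = 3 + 0 = 3$)
$t{\left(-8 \right)} \left(-84\right) + S = 3 \left(-84\right) + 2684 = -252 + 2684 = 2432$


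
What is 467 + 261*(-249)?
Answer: -64522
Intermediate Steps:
467 + 261*(-249) = 467 - 64989 = -64522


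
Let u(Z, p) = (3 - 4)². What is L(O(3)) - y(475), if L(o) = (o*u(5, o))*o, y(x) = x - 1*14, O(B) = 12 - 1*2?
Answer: -361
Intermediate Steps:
O(B) = 10 (O(B) = 12 - 2 = 10)
u(Z, p) = 1 (u(Z, p) = (-1)² = 1)
y(x) = -14 + x (y(x) = x - 14 = -14 + x)
L(o) = o² (L(o) = (o*1)*o = o*o = o²)
L(O(3)) - y(475) = 10² - (-14 + 475) = 100 - 1*461 = 100 - 461 = -361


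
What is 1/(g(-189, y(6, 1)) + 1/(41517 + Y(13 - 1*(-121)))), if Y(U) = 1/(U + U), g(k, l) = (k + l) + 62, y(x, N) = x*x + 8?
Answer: -11126557/923503963 ≈ -0.012048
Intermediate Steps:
y(x, N) = 8 + x² (y(x, N) = x² + 8 = 8 + x²)
g(k, l) = 62 + k + l
Y(U) = 1/(2*U)
1/(g(-189, y(6, 1)) + 1/(41517 + Y(13 - 1*(-121)))) = 1/((62 - 189 + (8 + 6²)) + 1/(41517 + 1/(2*(13 - 1*(-121))))) = 1/((62 - 189 + (8 + 36)) + 1/(41517 + 1/(2*(13 + 121)))) = 1/((62 - 189 + 44) + 1/(41517 + (½)/134)) = 1/(-83 + 1/(41517 + (½)*(1/134))) = 1/(-83 + 1/(41517 + 1/268)) = 1/(-83 + 1/(11126557/268)) = 1/(-83 + 268/11126557) = 1/(-923503963/11126557) = -11126557/923503963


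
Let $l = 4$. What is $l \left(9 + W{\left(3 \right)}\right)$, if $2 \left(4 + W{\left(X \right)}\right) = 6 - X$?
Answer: $26$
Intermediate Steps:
$W{\left(X \right)} = -1 - \frac{X}{2}$ ($W{\left(X \right)} = -4 + \frac{6 - X}{2} = -4 - \left(-3 + \frac{X}{2}\right) = -1 - \frac{X}{2}$)
$l \left(9 + W{\left(3 \right)}\right) = 4 \left(9 - \frac{5}{2}\right) = 4 \cdot \frac{13}{2} = 26$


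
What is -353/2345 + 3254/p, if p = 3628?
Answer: 3174973/4253830 ≈ 0.74638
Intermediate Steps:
-353/2345 + 3254/p = -353/2345 + 3254/3628 = -353*1/2345 + 3254*(1/3628) = -353/2345 + 1627/1814 = 3174973/4253830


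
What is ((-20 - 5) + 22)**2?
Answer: 9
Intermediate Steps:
((-20 - 5) + 22)**2 = (-25 + 22)**2 = (-3)**2 = 9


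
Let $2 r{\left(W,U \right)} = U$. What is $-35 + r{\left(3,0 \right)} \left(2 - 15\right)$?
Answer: $-35$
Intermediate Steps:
$r{\left(W,U \right)} = \frac{U}{2}$
$-35 + r{\left(3,0 \right)} \left(2 - 15\right) = -35 + \frac{1}{2} \cdot 0 \left(2 - 15\right) = -35 + 0 \left(-13\right) = -35 + 0 = -35$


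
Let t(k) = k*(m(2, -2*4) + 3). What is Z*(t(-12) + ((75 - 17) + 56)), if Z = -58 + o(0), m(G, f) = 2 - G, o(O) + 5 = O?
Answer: -4914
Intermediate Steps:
o(O) = -5 + O
t(k) = 3*k (t(k) = k*((2 - 1*2) + 3) = k*((2 - 2) + 3) = k*(0 + 3) = k*3 = 3*k)
Z = -63 (Z = -58 + (-5 + 0) = -58 - 5 = -63)
Z*(t(-12) + ((75 - 17) + 56)) = -63*(3*(-12) + ((75 - 17) + 56)) = -63*(-36 + (58 + 56)) = -63*(-36 + 114) = -63*78 = -4914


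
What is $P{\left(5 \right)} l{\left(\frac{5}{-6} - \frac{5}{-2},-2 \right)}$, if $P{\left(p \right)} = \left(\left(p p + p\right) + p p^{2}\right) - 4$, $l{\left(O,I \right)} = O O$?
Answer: $\frac{3775}{9} \approx 419.44$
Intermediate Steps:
$l{\left(O,I \right)} = O^{2}$
$P{\left(p \right)} = -4 + p + p^{2} + p^{3}$ ($P{\left(p \right)} = \left(\left(p^{2} + p\right) + p^{3}\right) - 4 = \left(\left(p + p^{2}\right) + p^{3}\right) - 4 = \left(p + p^{2} + p^{3}\right) - 4 = -4 + p + p^{2} + p^{3}$)
$P{\left(5 \right)} l{\left(\frac{5}{-6} - \frac{5}{-2},-2 \right)} = \left(-4 + 5 + 5^{2} + 5^{3}\right) \left(\frac{5}{-6} - \frac{5}{-2}\right)^{2} = \left(-4 + 5 + 25 + 125\right) \left(5 \left(- \frac{1}{6}\right) - - \frac{5}{2}\right)^{2} = 151 \left(- \frac{5}{6} + \frac{5}{2}\right)^{2} = 151 \left(\frac{5}{3}\right)^{2} = 151 \cdot \frac{25}{9} = \frac{3775}{9}$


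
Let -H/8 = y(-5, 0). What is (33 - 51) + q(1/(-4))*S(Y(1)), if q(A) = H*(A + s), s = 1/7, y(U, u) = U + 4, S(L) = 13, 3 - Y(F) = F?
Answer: -204/7 ≈ -29.143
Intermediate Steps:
Y(F) = 3 - F
y(U, u) = 4 + U
s = ⅐ ≈ 0.14286
H = 8 (H = -8*(4 - 5) = -8*(-1) = 8)
q(A) = 8/7 + 8*A (q(A) = 8*(A + ⅐) = 8*(⅐ + A) = 8/7 + 8*A)
(33 - 51) + q(1/(-4))*S(Y(1)) = (33 - 51) + (8/7 + 8/(-4))*13 = -18 + (8/7 + 8*(-¼))*13 = -18 + (8/7 - 2)*13 = -18 - 6/7*13 = -18 - 78/7 = -204/7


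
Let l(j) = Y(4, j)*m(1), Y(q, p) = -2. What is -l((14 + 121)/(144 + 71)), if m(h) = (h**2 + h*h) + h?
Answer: 6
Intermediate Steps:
m(h) = h + 2*h**2 (m(h) = (h**2 + h**2) + h = 2*h**2 + h = h + 2*h**2)
l(j) = -6 (l(j) = -2*(1 + 2*1) = -2*(1 + 2) = -2*3 = -6)
-l((14 + 121)/(144 + 71)) = -1*(-6) = 6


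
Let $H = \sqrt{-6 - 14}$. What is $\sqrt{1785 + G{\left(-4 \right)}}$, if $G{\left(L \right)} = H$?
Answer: $\sqrt{1785 + 2 i \sqrt{5}} \approx 42.249 + 0.0529 i$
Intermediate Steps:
$H = 2 i \sqrt{5}$ ($H = \sqrt{-20} = 2 i \sqrt{5} \approx 4.4721 i$)
$G{\left(L \right)} = 2 i \sqrt{5}$
$\sqrt{1785 + G{\left(-4 \right)}} = \sqrt{1785 + 2 i \sqrt{5}}$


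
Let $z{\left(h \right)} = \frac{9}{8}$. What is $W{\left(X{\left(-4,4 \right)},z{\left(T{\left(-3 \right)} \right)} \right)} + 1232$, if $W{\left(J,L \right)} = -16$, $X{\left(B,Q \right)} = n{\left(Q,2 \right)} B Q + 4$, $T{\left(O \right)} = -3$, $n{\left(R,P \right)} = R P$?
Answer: $1216$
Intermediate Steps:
$n{\left(R,P \right)} = P R$
$X{\left(B,Q \right)} = 4 + 2 B Q^{2}$ ($X{\left(B,Q \right)} = 2 Q B Q + 4 = 2 B Q Q + 4 = 2 B Q^{2} + 4 = 4 + 2 B Q^{2}$)
$z{\left(h \right)} = \frac{9}{8}$ ($z{\left(h \right)} = 9 \cdot \frac{1}{8} = \frac{9}{8}$)
$W{\left(X{\left(-4,4 \right)},z{\left(T{\left(-3 \right)} \right)} \right)} + 1232 = -16 + 1232 = 1216$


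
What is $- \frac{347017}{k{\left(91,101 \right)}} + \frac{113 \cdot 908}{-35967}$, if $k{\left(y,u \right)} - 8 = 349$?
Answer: $- \frac{1390865563}{1426691} \approx -974.89$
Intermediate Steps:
$k{\left(y,u \right)} = 357$ ($k{\left(y,u \right)} = 8 + 349 = 357$)
$- \frac{347017}{k{\left(91,101 \right)}} + \frac{113 \cdot 908}{-35967} = - \frac{347017}{357} + \frac{113 \cdot 908}{-35967} = \left(-347017\right) \frac{1}{357} + 102604 \left(- \frac{1}{35967}\right) = - \frac{347017}{357} - \frac{102604}{35967} = - \frac{1390865563}{1426691}$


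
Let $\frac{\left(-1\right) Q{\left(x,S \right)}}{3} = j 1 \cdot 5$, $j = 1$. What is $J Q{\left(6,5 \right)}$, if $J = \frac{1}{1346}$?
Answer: $- \frac{15}{1346} \approx -0.011144$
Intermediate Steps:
$Q{\left(x,S \right)} = -15$ ($Q{\left(x,S \right)} = - 3 \cdot 1 \cdot 1 \cdot 5 = - 3 \cdot 1 \cdot 5 = \left(-3\right) 5 = -15$)
$J = \frac{1}{1346} \approx 0.00074294$
$J Q{\left(6,5 \right)} = \frac{1}{1346} \left(-15\right) = - \frac{15}{1346}$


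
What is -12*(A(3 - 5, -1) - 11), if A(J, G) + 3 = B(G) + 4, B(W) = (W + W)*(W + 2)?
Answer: 144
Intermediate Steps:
B(W) = 2*W*(2 + W) (B(W) = (2*W)*(2 + W) = 2*W*(2 + W))
A(J, G) = 1 + 2*G*(2 + G) (A(J, G) = -3 + (2*G*(2 + G) + 4) = -3 + (4 + 2*G*(2 + G)) = 1 + 2*G*(2 + G))
-12*(A(3 - 5, -1) - 11) = -12*((1 + 2*(-1)*(2 - 1)) - 11) = -12*((1 + 2*(-1)*1) - 11) = -12*((1 - 2) - 11) = -12*(-1 - 11) = -12*(-12) = 144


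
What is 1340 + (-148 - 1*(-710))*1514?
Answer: 852208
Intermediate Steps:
1340 + (-148 - 1*(-710))*1514 = 1340 + (-148 + 710)*1514 = 1340 + 562*1514 = 1340 + 850868 = 852208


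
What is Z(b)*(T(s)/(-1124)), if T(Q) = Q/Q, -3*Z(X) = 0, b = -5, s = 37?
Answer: 0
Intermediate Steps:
Z(X) = 0 (Z(X) = -⅓*0 = 0)
T(Q) = 1
Z(b)*(T(s)/(-1124)) = 0*(1/(-1124)) = 0*(1*(-1/1124)) = 0*(-1/1124) = 0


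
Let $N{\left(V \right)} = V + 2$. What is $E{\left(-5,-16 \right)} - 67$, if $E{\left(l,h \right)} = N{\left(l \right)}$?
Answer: $-70$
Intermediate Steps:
$N{\left(V \right)} = 2 + V$
$E{\left(l,h \right)} = 2 + l$
$E{\left(-5,-16 \right)} - 67 = \left(2 - 5\right) - 67 = -3 - 67 = -70$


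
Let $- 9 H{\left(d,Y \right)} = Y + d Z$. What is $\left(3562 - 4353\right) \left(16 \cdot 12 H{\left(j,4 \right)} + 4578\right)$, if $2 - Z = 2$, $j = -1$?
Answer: $- \frac{10661098}{3} \approx -3.5537 \cdot 10^{6}$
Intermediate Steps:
$Z = 0$ ($Z = 2 - 2 = 0$)
$H{\left(d,Y \right)} = - \frac{Y}{9}$ ($H{\left(d,Y \right)} = - \frac{Y + d 0}{9} = - \frac{Y + 0}{9} = - \frac{Y}{9}$)
$\left(3562 - 4353\right) \left(16 \cdot 12 H{\left(j,4 \right)} + 4578\right) = \left(3562 - 4353\right) \left(16 \cdot 12 \left(\left(- \frac{1}{9}\right) 4\right) + 4578\right) = - 791 \left(192 \left(- \frac{4}{9}\right) + 4578\right) = - 791 \left(- \frac{256}{3} + 4578\right) = \left(-791\right) \frac{13478}{3} = - \frac{10661098}{3}$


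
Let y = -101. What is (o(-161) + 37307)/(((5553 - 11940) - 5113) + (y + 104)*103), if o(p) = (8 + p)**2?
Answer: -60716/11191 ≈ -5.4254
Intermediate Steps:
(o(-161) + 37307)/(((5553 - 11940) - 5113) + (y + 104)*103) = ((8 - 161)**2 + 37307)/(((5553 - 11940) - 5113) + (-101 + 104)*103) = ((-153)**2 + 37307)/((-6387 - 5113) + 3*103) = (23409 + 37307)/(-11500 + 309) = 60716/(-11191) = 60716*(-1/11191) = -60716/11191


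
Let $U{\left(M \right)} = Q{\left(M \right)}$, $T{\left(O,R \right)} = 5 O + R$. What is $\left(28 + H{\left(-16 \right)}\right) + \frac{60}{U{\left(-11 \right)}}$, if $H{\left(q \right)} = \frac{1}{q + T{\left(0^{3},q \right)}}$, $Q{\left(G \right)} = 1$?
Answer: $\frac{2815}{32} \approx 87.969$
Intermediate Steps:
$T{\left(O,R \right)} = R + 5 O$
$U{\left(M \right)} = 1$
$H{\left(q \right)} = \frac{1}{2 q}$ ($H{\left(q \right)} = \frac{1}{q + \left(q + 5 \cdot 0^{3}\right)} = \frac{1}{q + \left(q + 5 \cdot 0\right)} = \frac{1}{q + \left(q + 0\right)} = \frac{1}{q + q} = \frac{1}{2 q}$)
$\left(28 + H{\left(-16 \right)}\right) + \frac{60}{U{\left(-11 \right)}} = \left(28 + \frac{1}{2 \left(-16\right)}\right) + \frac{60}{1} = \left(28 + \frac{1}{2} \left(- \frac{1}{16}\right)\right) + 60 \cdot 1 = \left(28 - \frac{1}{32}\right) + 60 = \frac{895}{32} + 60 = \frac{2815}{32}$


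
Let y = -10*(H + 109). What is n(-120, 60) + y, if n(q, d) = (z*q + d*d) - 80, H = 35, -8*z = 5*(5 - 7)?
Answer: 1930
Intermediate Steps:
z = 5/4 (z = -5*(5 - 7)/8 = -5*(-2)/8 = -⅛*(-10) = 5/4 ≈ 1.2500)
y = -1440 (y = -10*(35 + 109) = -10*144 = -1440)
n(q, d) = -80 + d² + 5*q/4 (n(q, d) = (5*q/4 + d*d) - 80 = (5*q/4 + d²) - 80 = (d² + 5*q/4) - 80 = -80 + d² + 5*q/4)
n(-120, 60) + y = (-80 + 60² + (5/4)*(-120)) - 1440 = (-80 + 3600 - 150) - 1440 = 3370 - 1440 = 1930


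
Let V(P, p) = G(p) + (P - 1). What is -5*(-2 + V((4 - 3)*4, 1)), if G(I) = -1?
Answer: 0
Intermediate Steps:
V(P, p) = -2 + P (V(P, p) = -1 + (P - 1) = -1 + (-1 + P) = -2 + P)
-5*(-2 + V((4 - 3)*4, 1)) = -5*(-2 + (-2 + (4 - 3)*4)) = -5*(-2 + (-2 + 1*4)) = -5*(-2 + (-2 + 4)) = -5*(-2 + 2) = -5*0 = 0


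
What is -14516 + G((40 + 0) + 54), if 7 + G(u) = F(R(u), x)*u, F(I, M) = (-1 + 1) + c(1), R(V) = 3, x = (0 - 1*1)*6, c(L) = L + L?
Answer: -14335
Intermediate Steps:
c(L) = 2*L
x = -6 (x = (0 - 1)*6 = -1*6 = -6)
F(I, M) = 2 (F(I, M) = (-1 + 1) + 2*1 = 0 + 2 = 2)
G(u) = -7 + 2*u
-14516 + G((40 + 0) + 54) = -14516 + (-7 + 2*((40 + 0) + 54)) = -14516 + (-7 + 2*(40 + 54)) = -14516 + (-7 + 2*94) = -14516 + (-7 + 188) = -14516 + 181 = -14335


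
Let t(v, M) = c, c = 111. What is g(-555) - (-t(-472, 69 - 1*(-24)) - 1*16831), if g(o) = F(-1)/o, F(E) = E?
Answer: 9402811/555 ≈ 16942.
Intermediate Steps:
t(v, M) = 111
g(o) = -1/o
g(-555) - (-t(-472, 69 - 1*(-24)) - 1*16831) = -1/(-555) - (-1*111 - 1*16831) = -1*(-1/555) - (-111 - 16831) = 1/555 - 1*(-16942) = 1/555 + 16942 = 9402811/555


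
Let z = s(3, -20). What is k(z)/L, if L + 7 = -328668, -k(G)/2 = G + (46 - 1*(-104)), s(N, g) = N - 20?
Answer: 266/328675 ≈ 0.00080931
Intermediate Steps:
s(N, g) = -20 + N
z = -17 (z = -20 + 3 = -17)
k(G) = -300 - 2*G (k(G) = -2*(G + (46 - 1*(-104))) = -2*(G + (46 + 104)) = -2*(G + 150) = -2*(150 + G) = -300 - 2*G)
L = -328675 (L = -7 - 328668 = -328675)
k(z)/L = (-300 - 2*(-17))/(-328675) = (-300 + 34)*(-1/328675) = -266*(-1/328675) = 266/328675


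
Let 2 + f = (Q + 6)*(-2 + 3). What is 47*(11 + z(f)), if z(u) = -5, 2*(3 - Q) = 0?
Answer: 282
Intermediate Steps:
Q = 3 (Q = 3 - ½*0 = 3 + 0 = 3)
f = 7 (f = -2 + (3 + 6)*(-2 + 3) = -2 + 9*1 = -2 + 9 = 7)
47*(11 + z(f)) = 47*(11 - 5) = 47*6 = 282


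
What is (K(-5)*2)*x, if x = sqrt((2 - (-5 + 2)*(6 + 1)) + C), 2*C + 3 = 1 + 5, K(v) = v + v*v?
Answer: 140*sqrt(2) ≈ 197.99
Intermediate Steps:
K(v) = v + v**2
C = 3/2 (C = -3/2 + (1 + 5)/2 = -3/2 + (1/2)*6 = -3/2 + 3 = 3/2 ≈ 1.5000)
x = 7*sqrt(2)/2 (x = sqrt((2 - (-5 + 2)*(6 + 1)) + 3/2) = sqrt((2 - (-3)*7) + 3/2) = sqrt((2 - 1*(-21)) + 3/2) = sqrt((2 + 21) + 3/2) = sqrt(23 + 3/2) = sqrt(49/2) = 7*sqrt(2)/2 ≈ 4.9497)
(K(-5)*2)*x = (-5*(1 - 5)*2)*(7*sqrt(2)/2) = (-5*(-4)*2)*(7*sqrt(2)/2) = (20*2)*(7*sqrt(2)/2) = 40*(7*sqrt(2)/2) = 140*sqrt(2)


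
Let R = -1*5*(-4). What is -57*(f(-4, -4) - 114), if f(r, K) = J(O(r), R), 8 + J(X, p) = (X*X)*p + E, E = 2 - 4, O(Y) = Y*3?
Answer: -157092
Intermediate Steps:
R = 20 (R = -5*(-4) = 20)
O(Y) = 3*Y
E = -2
J(X, p) = -10 + p*X² (J(X, p) = -8 + ((X*X)*p - 2) = -8 + (X²*p - 2) = -8 + (p*X² - 2) = -8 + (-2 + p*X²) = -10 + p*X²)
f(r, K) = -10 + 180*r² (f(r, K) = -10 + 20*(3*r)² = -10 + 20*(9*r²) = -10 + 180*r²)
-57*(f(-4, -4) - 114) = -57*((-10 + 180*(-4)²) - 114) = -57*((-10 + 180*16) - 114) = -57*((-10 + 2880) - 114) = -57*(2870 - 114) = -57*2756 = -157092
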